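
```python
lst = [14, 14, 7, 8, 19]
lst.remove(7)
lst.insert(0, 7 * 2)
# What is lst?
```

After line 1: lst = [14, 14, 7, 8, 19]
After line 2 (remove first 7): lst = [14, 14, 8, 19]
After line 3 (insert 14 at index 0): lst = [14, 14, 14, 8, 19]

[14, 14, 14, 8, 19]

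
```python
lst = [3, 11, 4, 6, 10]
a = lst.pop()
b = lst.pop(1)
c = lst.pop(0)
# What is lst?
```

After line 1: lst = [3, 11, 4, 6, 10]
After line 2 (pop() -> a = 10): lst = [3, 11, 4, 6]
After line 3 (pop(1) -> b = 11): lst = [3, 4, 6]
After line 4 (pop(0) -> c = 3): lst = [4, 6]

[4, 6]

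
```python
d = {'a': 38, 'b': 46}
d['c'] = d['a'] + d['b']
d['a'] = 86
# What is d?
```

After line 1: d = {'a': 38, 'b': 46}
After line 2 (d['c'] = 38 + 46): d = {'a': 38, 'b': 46, 'c': 84}
After line 3: d = {'a': 86, 'b': 46, 'c': 84}

{'a': 86, 'b': 46, 'c': 84}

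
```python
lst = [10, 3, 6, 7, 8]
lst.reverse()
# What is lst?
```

[8, 7, 6, 3, 10]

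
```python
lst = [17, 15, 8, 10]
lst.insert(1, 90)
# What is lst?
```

[17, 90, 15, 8, 10]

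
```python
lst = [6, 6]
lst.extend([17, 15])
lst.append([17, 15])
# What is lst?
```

After line 1: lst = [6, 6]
After line 2 (extend unpacks [17, 15]): lst = [6, 6, 17, 15]
After line 3 (append adds [17, 15] as single element): lst = [6, 6, 17, 15, [17, 15]]

[6, 6, 17, 15, [17, 15]]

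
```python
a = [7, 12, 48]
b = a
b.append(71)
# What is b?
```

After line 1: a = [7, 12, 48]
After line 2 (b = a is an alias, same object): a = [7, 12, 48], b = [7, 12, 48]
After line 3 (b.append mutates the shared list): a = [7, 12, 48, 71], b = [7, 12, 48, 71]

[7, 12, 48, 71]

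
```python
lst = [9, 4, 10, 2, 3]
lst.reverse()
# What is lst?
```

[3, 2, 10, 4, 9]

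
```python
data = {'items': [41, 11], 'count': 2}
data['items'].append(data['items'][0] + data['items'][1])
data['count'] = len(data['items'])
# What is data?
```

After line 1: data = {'items': [41, 11], 'count': 2}
After line 2 (append 41 + 11 = 52): data = {'items': [41, 11, 52], 'count': 2}
After line 3 (count = len(items) = 3): data = {'items': [41, 11, 52], 'count': 3}

{'items': [41, 11, 52], 'count': 3}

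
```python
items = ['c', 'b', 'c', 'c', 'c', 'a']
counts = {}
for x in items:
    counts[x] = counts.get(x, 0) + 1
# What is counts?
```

Initial: counts = {}, items = ['c', 'b', 'c', 'c', 'c', 'a']
See 'c': counts = {'c': 1}
See 'b': counts = {'c': 1, 'b': 1}
See 'c': counts = {'c': 2, 'b': 1}
See 'c': counts = {'c': 3, 'b': 1}
See 'c': counts = {'c': 4, 'b': 1}
See 'a': counts = {'c': 4, 'b': 1, 'a': 1}

{'c': 4, 'b': 1, 'a': 1}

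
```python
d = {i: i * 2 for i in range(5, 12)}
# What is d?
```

{5: 10, 6: 12, 7: 14, 8: 16, 9: 18, 10: 20, 11: 22}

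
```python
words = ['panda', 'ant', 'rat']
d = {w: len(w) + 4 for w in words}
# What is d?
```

{'panda': 9, 'ant': 7, 'rat': 7}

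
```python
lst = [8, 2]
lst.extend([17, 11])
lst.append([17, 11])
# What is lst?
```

After line 1: lst = [8, 2]
After line 2 (extend unpacks [17, 11]): lst = [8, 2, 17, 11]
After line 3 (append adds [17, 11] as single element): lst = [8, 2, 17, 11, [17, 11]]

[8, 2, 17, 11, [17, 11]]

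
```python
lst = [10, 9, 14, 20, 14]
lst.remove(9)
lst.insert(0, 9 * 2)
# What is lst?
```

After line 1: lst = [10, 9, 14, 20, 14]
After line 2 (remove first 9): lst = [10, 14, 20, 14]
After line 3 (insert 18 at index 0): lst = [18, 10, 14, 20, 14]

[18, 10, 14, 20, 14]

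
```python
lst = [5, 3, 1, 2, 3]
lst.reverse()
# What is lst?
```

[3, 2, 1, 3, 5]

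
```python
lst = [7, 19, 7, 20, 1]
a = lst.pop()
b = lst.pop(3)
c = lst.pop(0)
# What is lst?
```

After line 1: lst = [7, 19, 7, 20, 1]
After line 2 (pop() -> a = 1): lst = [7, 19, 7, 20]
After line 3 (pop(3) -> b = 20): lst = [7, 19, 7]
After line 4 (pop(0) -> c = 7): lst = [19, 7]

[19, 7]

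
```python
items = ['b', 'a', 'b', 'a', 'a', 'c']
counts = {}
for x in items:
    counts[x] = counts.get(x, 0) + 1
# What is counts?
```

Initial: counts = {}, items = ['b', 'a', 'b', 'a', 'a', 'c']
See 'b': counts = {'b': 1}
See 'a': counts = {'b': 1, 'a': 1}
See 'b': counts = {'b': 2, 'a': 1}
See 'a': counts = {'b': 2, 'a': 2}
See 'a': counts = {'b': 2, 'a': 3}
See 'c': counts = {'b': 2, 'a': 3, 'c': 1}

{'b': 2, 'a': 3, 'c': 1}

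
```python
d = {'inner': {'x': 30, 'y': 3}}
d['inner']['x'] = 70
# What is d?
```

After line 1: d = {'inner': {'x': 30, 'y': 3}}
After line 2 (inner x overwritten): d = {'inner': {'x': 70, 'y': 3}}

{'inner': {'x': 70, 'y': 3}}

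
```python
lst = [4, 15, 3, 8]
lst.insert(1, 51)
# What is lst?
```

[4, 51, 15, 3, 8]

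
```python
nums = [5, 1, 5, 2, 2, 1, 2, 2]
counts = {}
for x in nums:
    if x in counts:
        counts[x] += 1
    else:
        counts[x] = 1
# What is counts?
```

Initial: counts = {}, nums = [5, 1, 5, 2, 2, 1, 2, 2]
See 5: counts = {5: 1}
See 1: counts = {5: 1, 1: 1}
See 5: counts = {5: 2, 1: 1}
See 2: counts = {5: 2, 1: 1, 2: 1}
See 2: counts = {5: 2, 1: 1, 2: 2}
See 1: counts = {5: 2, 1: 2, 2: 2}
See 2: counts = {5: 2, 1: 2, 2: 3}
See 2: counts = {5: 2, 1: 2, 2: 4}

{5: 2, 1: 2, 2: 4}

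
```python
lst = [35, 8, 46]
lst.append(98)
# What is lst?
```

[35, 8, 46, 98]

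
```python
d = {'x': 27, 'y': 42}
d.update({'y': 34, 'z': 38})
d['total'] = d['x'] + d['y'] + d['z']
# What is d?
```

After line 1: d = {'x': 27, 'y': 42}
After line 2 (y overwritten, z added): d = {'x': 27, 'y': 34, 'z': 38}
After line 3 (total = 27 + 34 + 38 = 99): d = {'x': 27, 'y': 34, 'z': 38, 'total': 99}

{'x': 27, 'y': 34, 'z': 38, 'total': 99}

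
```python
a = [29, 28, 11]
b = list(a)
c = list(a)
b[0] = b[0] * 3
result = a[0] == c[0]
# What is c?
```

After line 1: a = [29, 28, 11]
After line 2 (b = list(a), copy): a = [29, 28, 11], b = [29, 28, 11]
After line 3 (c = list(a) is a copy, new object): c = [29, 28, 11]
After line 4 (b[0] = 29 * 3 = 87; only b mutates (copy)): a = [29, 28, 11], b = [87, 28, 11], c = [29, 28, 11]
After line 5 (a[0] = 29, c[0] = 29; result = True)

[29, 28, 11]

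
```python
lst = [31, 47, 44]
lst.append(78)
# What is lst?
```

[31, 47, 44, 78]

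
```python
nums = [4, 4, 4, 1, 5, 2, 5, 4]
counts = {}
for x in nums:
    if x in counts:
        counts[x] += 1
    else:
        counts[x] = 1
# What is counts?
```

Initial: counts = {}, nums = [4, 4, 4, 1, 5, 2, 5, 4]
See 4: counts = {4: 1}
See 4: counts = {4: 2}
See 4: counts = {4: 3}
See 1: counts = {4: 3, 1: 1}
See 5: counts = {4: 3, 1: 1, 5: 1}
See 2: counts = {4: 3, 1: 1, 5: 1, 2: 1}
See 5: counts = {4: 3, 1: 1, 5: 2, 2: 1}
See 4: counts = {4: 4, 1: 1, 5: 2, 2: 1}

{4: 4, 1: 1, 5: 2, 2: 1}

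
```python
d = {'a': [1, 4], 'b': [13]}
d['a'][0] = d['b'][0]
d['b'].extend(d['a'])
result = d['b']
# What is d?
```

After line 1: d = {'a': [1, 4], 'b': [13]}
After line 2 (a[0] = b[0] = 13): d = {'a': [13, 4], 'b': [13]}
After line 3 (b.extend(a) appends [13, 4]): d = {'a': [13, 4], 'b': [13, 13, 4]}
After line 4: result = d['b'] = [13, 13, 4]

{'a': [13, 4], 'b': [13, 13, 4]}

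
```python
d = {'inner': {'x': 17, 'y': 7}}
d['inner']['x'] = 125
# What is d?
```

After line 1: d = {'inner': {'x': 17, 'y': 7}}
After line 2 (inner x overwritten): d = {'inner': {'x': 125, 'y': 7}}

{'inner': {'x': 125, 'y': 7}}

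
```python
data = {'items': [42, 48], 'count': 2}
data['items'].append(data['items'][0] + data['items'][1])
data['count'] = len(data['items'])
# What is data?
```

After line 1: data = {'items': [42, 48], 'count': 2}
After line 2 (append 42 + 48 = 90): data = {'items': [42, 48, 90], 'count': 2}
After line 3 (count = len(items) = 3): data = {'items': [42, 48, 90], 'count': 3}

{'items': [42, 48, 90], 'count': 3}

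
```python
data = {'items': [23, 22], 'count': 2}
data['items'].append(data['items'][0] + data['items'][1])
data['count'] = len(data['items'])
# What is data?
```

After line 1: data = {'items': [23, 22], 'count': 2}
After line 2 (append 23 + 22 = 45): data = {'items': [23, 22, 45], 'count': 2}
After line 3 (count = len(items) = 3): data = {'items': [23, 22, 45], 'count': 3}

{'items': [23, 22, 45], 'count': 3}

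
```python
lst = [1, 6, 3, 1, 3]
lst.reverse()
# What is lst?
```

[3, 1, 3, 6, 1]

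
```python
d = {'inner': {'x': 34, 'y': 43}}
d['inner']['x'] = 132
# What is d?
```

After line 1: d = {'inner': {'x': 34, 'y': 43}}
After line 2 (inner x overwritten): d = {'inner': {'x': 132, 'y': 43}}

{'inner': {'x': 132, 'y': 43}}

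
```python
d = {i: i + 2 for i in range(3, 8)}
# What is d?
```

{3: 5, 4: 6, 5: 7, 6: 8, 7: 9}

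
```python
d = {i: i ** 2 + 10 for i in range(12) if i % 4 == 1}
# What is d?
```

{1: 11, 5: 35, 9: 91}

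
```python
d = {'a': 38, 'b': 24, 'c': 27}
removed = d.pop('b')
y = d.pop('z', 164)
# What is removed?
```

After line 1: d = {'a': 38, 'b': 24, 'c': 27}
After line 2 (pop 'b' returns 24): d = {'a': 38, 'c': 27}, removed = 24
After line 3 (pop 'z' missing, returns default 164): d = {'a': 38, 'c': 27}, y = 164

24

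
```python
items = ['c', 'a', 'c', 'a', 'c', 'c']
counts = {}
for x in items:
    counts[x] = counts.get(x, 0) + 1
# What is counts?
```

Initial: counts = {}, items = ['c', 'a', 'c', 'a', 'c', 'c']
See 'c': counts = {'c': 1}
See 'a': counts = {'c': 1, 'a': 1}
See 'c': counts = {'c': 2, 'a': 1}
See 'a': counts = {'c': 2, 'a': 2}
See 'c': counts = {'c': 3, 'a': 2}
See 'c': counts = {'c': 4, 'a': 2}

{'c': 4, 'a': 2}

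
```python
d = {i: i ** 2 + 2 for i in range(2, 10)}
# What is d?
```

{2: 6, 3: 11, 4: 18, 5: 27, 6: 38, 7: 51, 8: 66, 9: 83}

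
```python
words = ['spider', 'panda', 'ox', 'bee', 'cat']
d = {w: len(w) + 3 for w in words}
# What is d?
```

{'spider': 9, 'panda': 8, 'ox': 5, 'bee': 6, 'cat': 6}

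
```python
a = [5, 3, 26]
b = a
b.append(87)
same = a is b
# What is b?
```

After line 1: a = [5, 3, 26]
After line 2 (b = a is an alias, same object): a = [5, 3, 26], b = [5, 3, 26]
After line 3 (b.append mutates the shared list): a = [5, 3, 26, 87], b = [5, 3, 26, 87]
After line 4 (same = a is b; same object -> True): same = True

[5, 3, 26, 87]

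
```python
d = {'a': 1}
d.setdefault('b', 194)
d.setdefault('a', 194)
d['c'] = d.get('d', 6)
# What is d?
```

After line 1: d = {'a': 1}
After line 2 (setdefault adds 'b'=194): d = {'a': 1, 'b': 194}
After line 3 (setdefault 'a' no-op, already exists): d = {'a': 1, 'b': 194}
After line 4 (get('d', 6) returns default since 'd' not in d): d = {'a': 1, 'b': 194, 'c': 6}

{'a': 1, 'b': 194, 'c': 6}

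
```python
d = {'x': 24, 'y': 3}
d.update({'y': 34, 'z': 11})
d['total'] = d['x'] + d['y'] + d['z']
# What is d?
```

After line 1: d = {'x': 24, 'y': 3}
After line 2 (y overwritten, z added): d = {'x': 24, 'y': 34, 'z': 11}
After line 3 (total = 24 + 34 + 11 = 69): d = {'x': 24, 'y': 34, 'z': 11, 'total': 69}

{'x': 24, 'y': 34, 'z': 11, 'total': 69}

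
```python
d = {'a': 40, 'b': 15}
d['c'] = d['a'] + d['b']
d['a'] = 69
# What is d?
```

After line 1: d = {'a': 40, 'b': 15}
After line 2 (d['c'] = 40 + 15): d = {'a': 40, 'b': 15, 'c': 55}
After line 3: d = {'a': 69, 'b': 15, 'c': 55}

{'a': 69, 'b': 15, 'c': 55}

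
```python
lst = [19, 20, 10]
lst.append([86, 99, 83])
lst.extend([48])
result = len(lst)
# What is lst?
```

After line 1: lst = [19, 20, 10]
After line 2 (append adds [86, 99, 83] as single element): lst = [19, 20, 10, [86, 99, 83]]
After line 3 (extend unpacks [48], adds 48): lst = [19, 20, 10, [86, 99, 83], 48]
After line 4: result = len(lst) = 5

[19, 20, 10, [86, 99, 83], 48]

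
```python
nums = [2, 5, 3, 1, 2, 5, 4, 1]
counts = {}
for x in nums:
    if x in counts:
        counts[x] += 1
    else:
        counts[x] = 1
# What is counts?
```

Initial: counts = {}, nums = [2, 5, 3, 1, 2, 5, 4, 1]
See 2: counts = {2: 1}
See 5: counts = {2: 1, 5: 1}
See 3: counts = {2: 1, 5: 1, 3: 1}
See 1: counts = {2: 1, 5: 1, 3: 1, 1: 1}
See 2: counts = {2: 2, 5: 1, 3: 1, 1: 1}
See 5: counts = {2: 2, 5: 2, 3: 1, 1: 1}
See 4: counts = {2: 2, 5: 2, 3: 1, 1: 1, 4: 1}
See 1: counts = {2: 2, 5: 2, 3: 1, 1: 2, 4: 1}

{2: 2, 5: 2, 3: 1, 1: 2, 4: 1}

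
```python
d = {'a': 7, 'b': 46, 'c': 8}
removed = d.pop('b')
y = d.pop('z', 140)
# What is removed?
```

After line 1: d = {'a': 7, 'b': 46, 'c': 8}
After line 2 (pop 'b' returns 46): d = {'a': 7, 'c': 8}, removed = 46
After line 3 (pop 'z' missing, returns default 140): d = {'a': 7, 'c': 8}, y = 140

46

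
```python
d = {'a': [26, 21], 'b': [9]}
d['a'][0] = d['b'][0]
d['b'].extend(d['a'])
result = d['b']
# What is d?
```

After line 1: d = {'a': [26, 21], 'b': [9]}
After line 2 (a[0] = b[0] = 9): d = {'a': [9, 21], 'b': [9]}
After line 3 (b.extend(a) appends [9, 21]): d = {'a': [9, 21], 'b': [9, 9, 21]}
After line 4: result = d['b'] = [9, 9, 21]

{'a': [9, 21], 'b': [9, 9, 21]}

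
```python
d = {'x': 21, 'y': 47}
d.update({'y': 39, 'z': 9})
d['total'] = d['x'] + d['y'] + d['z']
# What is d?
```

After line 1: d = {'x': 21, 'y': 47}
After line 2 (y overwritten, z added): d = {'x': 21, 'y': 39, 'z': 9}
After line 3 (total = 21 + 39 + 9 = 69): d = {'x': 21, 'y': 39, 'z': 9, 'total': 69}

{'x': 21, 'y': 39, 'z': 9, 'total': 69}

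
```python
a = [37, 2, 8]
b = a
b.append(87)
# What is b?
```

After line 1: a = [37, 2, 8]
After line 2 (b = a is an alias, same object): a = [37, 2, 8], b = [37, 2, 8]
After line 3 (b.append mutates the shared list): a = [37, 2, 8, 87], b = [37, 2, 8, 87]

[37, 2, 8, 87]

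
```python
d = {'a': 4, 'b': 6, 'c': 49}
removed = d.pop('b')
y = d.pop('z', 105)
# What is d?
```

After line 1: d = {'a': 4, 'b': 6, 'c': 49}
After line 2 (pop 'b' returns 6): d = {'a': 4, 'c': 49}, removed = 6
After line 3 (pop 'z' missing, returns default 105): d = {'a': 4, 'c': 49}, y = 105

{'a': 4, 'c': 49}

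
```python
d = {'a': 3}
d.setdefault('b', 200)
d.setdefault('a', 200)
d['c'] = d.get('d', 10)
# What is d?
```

After line 1: d = {'a': 3}
After line 2 (setdefault adds 'b'=200): d = {'a': 3, 'b': 200}
After line 3 (setdefault 'a' no-op, already exists): d = {'a': 3, 'b': 200}
After line 4 (get('d', 10) returns default since 'd' not in d): d = {'a': 3, 'b': 200, 'c': 10}

{'a': 3, 'b': 200, 'c': 10}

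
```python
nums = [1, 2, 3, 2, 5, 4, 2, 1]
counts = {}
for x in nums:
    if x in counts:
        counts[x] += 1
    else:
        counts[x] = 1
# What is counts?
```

Initial: counts = {}, nums = [1, 2, 3, 2, 5, 4, 2, 1]
See 1: counts = {1: 1}
See 2: counts = {1: 1, 2: 1}
See 3: counts = {1: 1, 2: 1, 3: 1}
See 2: counts = {1: 1, 2: 2, 3: 1}
See 5: counts = {1: 1, 2: 2, 3: 1, 5: 1}
See 4: counts = {1: 1, 2: 2, 3: 1, 5: 1, 4: 1}
See 2: counts = {1: 1, 2: 3, 3: 1, 5: 1, 4: 1}
See 1: counts = {1: 2, 2: 3, 3: 1, 5: 1, 4: 1}

{1: 2, 2: 3, 3: 1, 5: 1, 4: 1}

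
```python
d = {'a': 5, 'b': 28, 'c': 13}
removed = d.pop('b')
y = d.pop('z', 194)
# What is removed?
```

After line 1: d = {'a': 5, 'b': 28, 'c': 13}
After line 2 (pop 'b' returns 28): d = {'a': 5, 'c': 13}, removed = 28
After line 3 (pop 'z' missing, returns default 194): d = {'a': 5, 'c': 13}, y = 194

28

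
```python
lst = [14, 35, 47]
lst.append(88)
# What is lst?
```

[14, 35, 47, 88]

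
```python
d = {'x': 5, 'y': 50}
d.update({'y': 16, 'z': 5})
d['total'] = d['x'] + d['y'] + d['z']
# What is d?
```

After line 1: d = {'x': 5, 'y': 50}
After line 2 (y overwritten, z added): d = {'x': 5, 'y': 16, 'z': 5}
After line 3 (total = 5 + 16 + 5 = 26): d = {'x': 5, 'y': 16, 'z': 5, 'total': 26}

{'x': 5, 'y': 16, 'z': 5, 'total': 26}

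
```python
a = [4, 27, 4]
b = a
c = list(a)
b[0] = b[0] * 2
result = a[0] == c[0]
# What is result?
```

After line 1: a = [4, 27, 4]
After line 2 (b = a, alias): a = [4, 27, 4], b = [4, 27, 4]
After line 3 (c = list(a) is a copy, new object): c = [4, 27, 4]
After line 4 (b[0] = 4 * 2 = 8; mutates shared a/b): a = b = [8, 27, 4], c = [4, 27, 4]
After line 5 (a[0] = 8, c[0] = 4; result = False)

False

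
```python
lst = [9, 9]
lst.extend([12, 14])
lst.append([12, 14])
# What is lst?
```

After line 1: lst = [9, 9]
After line 2 (extend unpacks [12, 14]): lst = [9, 9, 12, 14]
After line 3 (append adds [12, 14] as single element): lst = [9, 9, 12, 14, [12, 14]]

[9, 9, 12, 14, [12, 14]]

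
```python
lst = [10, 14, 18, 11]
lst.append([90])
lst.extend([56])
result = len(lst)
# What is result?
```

After line 1: lst = [10, 14, 18, 11]
After line 2 (append adds [90] as single element): lst = [10, 14, 18, 11, [90]]
After line 3 (extend unpacks [56], adds 56): lst = [10, 14, 18, 11, [90], 56]
After line 4: result = len(lst) = 6

6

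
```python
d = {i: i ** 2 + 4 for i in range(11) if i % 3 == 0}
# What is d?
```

{0: 4, 3: 13, 6: 40, 9: 85}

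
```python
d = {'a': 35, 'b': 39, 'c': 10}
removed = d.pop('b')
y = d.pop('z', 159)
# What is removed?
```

After line 1: d = {'a': 35, 'b': 39, 'c': 10}
After line 2 (pop 'b' returns 39): d = {'a': 35, 'c': 10}, removed = 39
After line 3 (pop 'z' missing, returns default 159): d = {'a': 35, 'c': 10}, y = 159

39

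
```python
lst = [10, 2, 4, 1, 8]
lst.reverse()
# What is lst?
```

[8, 1, 4, 2, 10]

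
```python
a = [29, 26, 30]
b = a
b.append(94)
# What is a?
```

After line 1: a = [29, 26, 30]
After line 2 (b = a is an alias, same object): a = [29, 26, 30], b = [29, 26, 30]
After line 3 (b.append mutates the shared list): a = [29, 26, 30, 94], b = [29, 26, 30, 94]

[29, 26, 30, 94]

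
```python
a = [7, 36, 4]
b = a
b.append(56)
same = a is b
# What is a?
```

After line 1: a = [7, 36, 4]
After line 2 (b = a is an alias, same object): a = [7, 36, 4], b = [7, 36, 4]
After line 3 (b.append mutates the shared list): a = [7, 36, 4, 56], b = [7, 36, 4, 56]
After line 4 (same = a is b; same object -> True): same = True

[7, 36, 4, 56]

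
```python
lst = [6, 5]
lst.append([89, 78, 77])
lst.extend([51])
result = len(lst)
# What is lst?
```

After line 1: lst = [6, 5]
After line 2 (append adds [89, 78, 77] as single element): lst = [6, 5, [89, 78, 77]]
After line 3 (extend unpacks [51], adds 51): lst = [6, 5, [89, 78, 77], 51]
After line 4: result = len(lst) = 4

[6, 5, [89, 78, 77], 51]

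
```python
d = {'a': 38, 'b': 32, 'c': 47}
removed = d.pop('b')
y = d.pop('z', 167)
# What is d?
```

After line 1: d = {'a': 38, 'b': 32, 'c': 47}
After line 2 (pop 'b' returns 32): d = {'a': 38, 'c': 47}, removed = 32
After line 3 (pop 'z' missing, returns default 167): d = {'a': 38, 'c': 47}, y = 167

{'a': 38, 'c': 47}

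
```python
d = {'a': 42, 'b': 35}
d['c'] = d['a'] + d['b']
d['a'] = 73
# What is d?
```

After line 1: d = {'a': 42, 'b': 35}
After line 2 (d['c'] = 42 + 35): d = {'a': 42, 'b': 35, 'c': 77}
After line 3: d = {'a': 73, 'b': 35, 'c': 77}

{'a': 73, 'b': 35, 'c': 77}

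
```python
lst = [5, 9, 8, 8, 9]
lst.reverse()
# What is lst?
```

[9, 8, 8, 9, 5]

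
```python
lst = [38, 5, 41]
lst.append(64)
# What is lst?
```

[38, 5, 41, 64]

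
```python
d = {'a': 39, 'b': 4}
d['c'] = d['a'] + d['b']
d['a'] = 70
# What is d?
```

After line 1: d = {'a': 39, 'b': 4}
After line 2 (d['c'] = 39 + 4): d = {'a': 39, 'b': 4, 'c': 43}
After line 3: d = {'a': 70, 'b': 4, 'c': 43}

{'a': 70, 'b': 4, 'c': 43}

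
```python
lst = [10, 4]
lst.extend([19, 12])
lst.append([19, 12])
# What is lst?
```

After line 1: lst = [10, 4]
After line 2 (extend unpacks [19, 12]): lst = [10, 4, 19, 12]
After line 3 (append adds [19, 12] as single element): lst = [10, 4, 19, 12, [19, 12]]

[10, 4, 19, 12, [19, 12]]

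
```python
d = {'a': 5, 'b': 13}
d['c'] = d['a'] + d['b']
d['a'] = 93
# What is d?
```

After line 1: d = {'a': 5, 'b': 13}
After line 2 (d['c'] = 5 + 13): d = {'a': 5, 'b': 13, 'c': 18}
After line 3: d = {'a': 93, 'b': 13, 'c': 18}

{'a': 93, 'b': 13, 'c': 18}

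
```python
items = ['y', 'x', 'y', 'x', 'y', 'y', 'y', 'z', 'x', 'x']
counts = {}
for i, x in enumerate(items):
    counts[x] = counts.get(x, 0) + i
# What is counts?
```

Initial: counts = {}, items = ['y', 'x', 'y', 'x', 'y', 'y', 'y', 'z', 'x', 'x']
i=0, x='y': counts = {'y': 0}
i=1, x='x': counts = {'y': 0, 'x': 1}
i=2, x='y': counts = {'y': 2, 'x': 1}
i=3, x='x': counts = {'y': 2, 'x': 4}
i=4, x='y': counts = {'y': 6, 'x': 4}
i=5, x='y': counts = {'y': 11, 'x': 4}
i=6, x='y': counts = {'y': 17, 'x': 4}
i=7, x='z': counts = {'y': 17, 'x': 4, 'z': 7}
i=8, x='x': counts = {'y': 17, 'x': 12, 'z': 7}
i=9, x='x': counts = {'y': 17, 'x': 21, 'z': 7}

{'y': 17, 'x': 21, 'z': 7}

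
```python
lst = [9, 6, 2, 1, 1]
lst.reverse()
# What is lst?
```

[1, 1, 2, 6, 9]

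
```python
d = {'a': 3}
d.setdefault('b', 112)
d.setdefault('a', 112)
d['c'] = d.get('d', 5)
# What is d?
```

After line 1: d = {'a': 3}
After line 2 (setdefault adds 'b'=112): d = {'a': 3, 'b': 112}
After line 3 (setdefault 'a' no-op, already exists): d = {'a': 3, 'b': 112}
After line 4 (get('d', 5) returns default since 'd' not in d): d = {'a': 3, 'b': 112, 'c': 5}

{'a': 3, 'b': 112, 'c': 5}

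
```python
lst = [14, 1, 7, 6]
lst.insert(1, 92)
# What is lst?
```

[14, 92, 1, 7, 6]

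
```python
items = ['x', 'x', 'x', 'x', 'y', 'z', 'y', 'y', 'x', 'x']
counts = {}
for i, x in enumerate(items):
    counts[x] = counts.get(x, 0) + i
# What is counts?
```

Initial: counts = {}, items = ['x', 'x', 'x', 'x', 'y', 'z', 'y', 'y', 'x', 'x']
i=0, x='x': counts = {'x': 0}
i=1, x='x': counts = {'x': 1}
i=2, x='x': counts = {'x': 3}
i=3, x='x': counts = {'x': 6}
i=4, x='y': counts = {'x': 6, 'y': 4}
i=5, x='z': counts = {'x': 6, 'y': 4, 'z': 5}
i=6, x='y': counts = {'x': 6, 'y': 10, 'z': 5}
i=7, x='y': counts = {'x': 6, 'y': 17, 'z': 5}
i=8, x='x': counts = {'x': 14, 'y': 17, 'z': 5}
i=9, x='x': counts = {'x': 23, 'y': 17, 'z': 5}

{'x': 23, 'y': 17, 'z': 5}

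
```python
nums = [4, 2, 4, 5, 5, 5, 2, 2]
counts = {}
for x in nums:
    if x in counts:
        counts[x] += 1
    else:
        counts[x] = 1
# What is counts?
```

Initial: counts = {}, nums = [4, 2, 4, 5, 5, 5, 2, 2]
See 4: counts = {4: 1}
See 2: counts = {4: 1, 2: 1}
See 4: counts = {4: 2, 2: 1}
See 5: counts = {4: 2, 2: 1, 5: 1}
See 5: counts = {4: 2, 2: 1, 5: 2}
See 5: counts = {4: 2, 2: 1, 5: 3}
See 2: counts = {4: 2, 2: 2, 5: 3}
See 2: counts = {4: 2, 2: 3, 5: 3}

{4: 2, 2: 3, 5: 3}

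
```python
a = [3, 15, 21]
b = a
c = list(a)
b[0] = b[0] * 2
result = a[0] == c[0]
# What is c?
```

After line 1: a = [3, 15, 21]
After line 2 (b = a, alias): a = [3, 15, 21], b = [3, 15, 21]
After line 3 (c = list(a) is a copy, new object): c = [3, 15, 21]
After line 4 (b[0] = 3 * 2 = 6; mutates shared a/b): a = b = [6, 15, 21], c = [3, 15, 21]
After line 5 (a[0] = 6, c[0] = 3; result = False)

[3, 15, 21]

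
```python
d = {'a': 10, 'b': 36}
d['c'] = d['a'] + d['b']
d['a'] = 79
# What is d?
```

After line 1: d = {'a': 10, 'b': 36}
After line 2 (d['c'] = 10 + 36): d = {'a': 10, 'b': 36, 'c': 46}
After line 3: d = {'a': 79, 'b': 36, 'c': 46}

{'a': 79, 'b': 36, 'c': 46}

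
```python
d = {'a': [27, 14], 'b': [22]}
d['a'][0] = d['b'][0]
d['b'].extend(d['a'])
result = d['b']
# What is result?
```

After line 1: d = {'a': [27, 14], 'b': [22]}
After line 2 (a[0] = b[0] = 22): d = {'a': [22, 14], 'b': [22]}
After line 3 (b.extend(a) appends [22, 14]): d = {'a': [22, 14], 'b': [22, 22, 14]}
After line 4: result = d['b'] = [22, 22, 14]

[22, 22, 14]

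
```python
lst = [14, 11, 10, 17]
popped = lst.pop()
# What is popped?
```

17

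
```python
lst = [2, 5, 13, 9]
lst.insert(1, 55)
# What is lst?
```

[2, 55, 5, 13, 9]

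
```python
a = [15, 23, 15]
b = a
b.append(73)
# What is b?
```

After line 1: a = [15, 23, 15]
After line 2 (b = a is an alias, same object): a = [15, 23, 15], b = [15, 23, 15]
After line 3 (b.append mutates the shared list): a = [15, 23, 15, 73], b = [15, 23, 15, 73]

[15, 23, 15, 73]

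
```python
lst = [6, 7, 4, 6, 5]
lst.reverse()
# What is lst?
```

[5, 6, 4, 7, 6]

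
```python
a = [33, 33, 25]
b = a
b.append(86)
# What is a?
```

After line 1: a = [33, 33, 25]
After line 2 (b = a is an alias, same object): a = [33, 33, 25], b = [33, 33, 25]
After line 3 (b.append mutates the shared list): a = [33, 33, 25, 86], b = [33, 33, 25, 86]

[33, 33, 25, 86]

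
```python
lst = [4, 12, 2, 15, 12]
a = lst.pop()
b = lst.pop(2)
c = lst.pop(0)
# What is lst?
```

After line 1: lst = [4, 12, 2, 15, 12]
After line 2 (pop() -> a = 12): lst = [4, 12, 2, 15]
After line 3 (pop(2) -> b = 2): lst = [4, 12, 15]
After line 4 (pop(0) -> c = 4): lst = [12, 15]

[12, 15]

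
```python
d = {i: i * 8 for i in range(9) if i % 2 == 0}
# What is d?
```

{0: 0, 2: 16, 4: 32, 6: 48, 8: 64}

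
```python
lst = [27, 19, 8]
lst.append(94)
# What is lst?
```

[27, 19, 8, 94]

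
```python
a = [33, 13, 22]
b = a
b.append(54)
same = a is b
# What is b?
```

After line 1: a = [33, 13, 22]
After line 2 (b = a is an alias, same object): a = [33, 13, 22], b = [33, 13, 22]
After line 3 (b.append mutates the shared list): a = [33, 13, 22, 54], b = [33, 13, 22, 54]
After line 4 (same = a is b; same object -> True): same = True

[33, 13, 22, 54]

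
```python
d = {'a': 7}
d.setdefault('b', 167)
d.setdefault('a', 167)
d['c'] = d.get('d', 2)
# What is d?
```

After line 1: d = {'a': 7}
After line 2 (setdefault adds 'b'=167): d = {'a': 7, 'b': 167}
After line 3 (setdefault 'a' no-op, already exists): d = {'a': 7, 'b': 167}
After line 4 (get('d', 2) returns default since 'd' not in d): d = {'a': 7, 'b': 167, 'c': 2}

{'a': 7, 'b': 167, 'c': 2}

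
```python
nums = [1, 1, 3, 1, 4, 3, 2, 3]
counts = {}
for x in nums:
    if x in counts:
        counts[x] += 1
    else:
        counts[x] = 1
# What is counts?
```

Initial: counts = {}, nums = [1, 1, 3, 1, 4, 3, 2, 3]
See 1: counts = {1: 1}
See 1: counts = {1: 2}
See 3: counts = {1: 2, 3: 1}
See 1: counts = {1: 3, 3: 1}
See 4: counts = {1: 3, 3: 1, 4: 1}
See 3: counts = {1: 3, 3: 2, 4: 1}
See 2: counts = {1: 3, 3: 2, 4: 1, 2: 1}
See 3: counts = {1: 3, 3: 3, 4: 1, 2: 1}

{1: 3, 3: 3, 4: 1, 2: 1}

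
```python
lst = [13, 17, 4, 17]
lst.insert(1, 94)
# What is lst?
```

[13, 94, 17, 4, 17]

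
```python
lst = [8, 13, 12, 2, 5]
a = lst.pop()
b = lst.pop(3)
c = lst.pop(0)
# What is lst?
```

After line 1: lst = [8, 13, 12, 2, 5]
After line 2 (pop() -> a = 5): lst = [8, 13, 12, 2]
After line 3 (pop(3) -> b = 2): lst = [8, 13, 12]
After line 4 (pop(0) -> c = 8): lst = [13, 12]

[13, 12]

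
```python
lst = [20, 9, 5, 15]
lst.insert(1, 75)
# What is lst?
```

[20, 75, 9, 5, 15]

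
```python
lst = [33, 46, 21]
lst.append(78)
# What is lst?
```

[33, 46, 21, 78]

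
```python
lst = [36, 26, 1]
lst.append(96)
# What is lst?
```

[36, 26, 1, 96]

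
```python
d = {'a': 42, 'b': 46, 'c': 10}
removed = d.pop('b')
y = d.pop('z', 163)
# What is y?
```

After line 1: d = {'a': 42, 'b': 46, 'c': 10}
After line 2 (pop 'b' returns 46): d = {'a': 42, 'c': 10}, removed = 46
After line 3 (pop 'z' missing, returns default 163): d = {'a': 42, 'c': 10}, y = 163

163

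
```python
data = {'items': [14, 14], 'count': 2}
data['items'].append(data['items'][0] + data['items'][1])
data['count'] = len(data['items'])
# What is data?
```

After line 1: data = {'items': [14, 14], 'count': 2}
After line 2 (append 14 + 14 = 28): data = {'items': [14, 14, 28], 'count': 2}
After line 3 (count = len(items) = 3): data = {'items': [14, 14, 28], 'count': 3}

{'items': [14, 14, 28], 'count': 3}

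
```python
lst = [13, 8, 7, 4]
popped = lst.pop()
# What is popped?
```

4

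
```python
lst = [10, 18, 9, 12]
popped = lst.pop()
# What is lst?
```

[10, 18, 9]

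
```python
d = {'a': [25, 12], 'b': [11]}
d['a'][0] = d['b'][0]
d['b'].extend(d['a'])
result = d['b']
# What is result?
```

After line 1: d = {'a': [25, 12], 'b': [11]}
After line 2 (a[0] = b[0] = 11): d = {'a': [11, 12], 'b': [11]}
After line 3 (b.extend(a) appends [11, 12]): d = {'a': [11, 12], 'b': [11, 11, 12]}
After line 4: result = d['b'] = [11, 11, 12]

[11, 11, 12]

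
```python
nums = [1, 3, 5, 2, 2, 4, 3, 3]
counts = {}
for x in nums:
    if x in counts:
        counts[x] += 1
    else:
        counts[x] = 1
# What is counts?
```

Initial: counts = {}, nums = [1, 3, 5, 2, 2, 4, 3, 3]
See 1: counts = {1: 1}
See 3: counts = {1: 1, 3: 1}
See 5: counts = {1: 1, 3: 1, 5: 1}
See 2: counts = {1: 1, 3: 1, 5: 1, 2: 1}
See 2: counts = {1: 1, 3: 1, 5: 1, 2: 2}
See 4: counts = {1: 1, 3: 1, 5: 1, 2: 2, 4: 1}
See 3: counts = {1: 1, 3: 2, 5: 1, 2: 2, 4: 1}
See 3: counts = {1: 1, 3: 3, 5: 1, 2: 2, 4: 1}

{1: 1, 3: 3, 5: 1, 2: 2, 4: 1}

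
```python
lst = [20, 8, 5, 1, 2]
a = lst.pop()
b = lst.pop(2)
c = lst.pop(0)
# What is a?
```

After line 1: lst = [20, 8, 5, 1, 2]
After line 2 (pop() -> a = 2): lst = [20, 8, 5, 1]
After line 3 (pop(2) -> b = 5): lst = [20, 8, 1]
After line 4 (pop(0) -> c = 20): lst = [8, 1]

2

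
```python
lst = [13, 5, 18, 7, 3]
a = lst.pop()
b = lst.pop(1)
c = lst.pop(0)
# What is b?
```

After line 1: lst = [13, 5, 18, 7, 3]
After line 2 (pop() -> a = 3): lst = [13, 5, 18, 7]
After line 3 (pop(1) -> b = 5): lst = [13, 18, 7]
After line 4 (pop(0) -> c = 13): lst = [18, 7]

5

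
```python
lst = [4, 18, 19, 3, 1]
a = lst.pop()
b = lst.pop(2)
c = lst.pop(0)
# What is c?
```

After line 1: lst = [4, 18, 19, 3, 1]
After line 2 (pop() -> a = 1): lst = [4, 18, 19, 3]
After line 3 (pop(2) -> b = 19): lst = [4, 18, 3]
After line 4 (pop(0) -> c = 4): lst = [18, 3]

4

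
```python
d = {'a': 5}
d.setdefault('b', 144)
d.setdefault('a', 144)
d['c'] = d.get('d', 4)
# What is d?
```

After line 1: d = {'a': 5}
After line 2 (setdefault adds 'b'=144): d = {'a': 5, 'b': 144}
After line 3 (setdefault 'a' no-op, already exists): d = {'a': 5, 'b': 144}
After line 4 (get('d', 4) returns default since 'd' not in d): d = {'a': 5, 'b': 144, 'c': 4}

{'a': 5, 'b': 144, 'c': 4}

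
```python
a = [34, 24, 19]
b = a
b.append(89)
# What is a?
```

After line 1: a = [34, 24, 19]
After line 2 (b = a is an alias, same object): a = [34, 24, 19], b = [34, 24, 19]
After line 3 (b.append mutates the shared list): a = [34, 24, 19, 89], b = [34, 24, 19, 89]

[34, 24, 19, 89]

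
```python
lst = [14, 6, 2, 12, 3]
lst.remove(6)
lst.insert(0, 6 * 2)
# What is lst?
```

After line 1: lst = [14, 6, 2, 12, 3]
After line 2 (remove first 6): lst = [14, 2, 12, 3]
After line 3 (insert 12 at index 0): lst = [12, 14, 2, 12, 3]

[12, 14, 2, 12, 3]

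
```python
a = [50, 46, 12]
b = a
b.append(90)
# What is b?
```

After line 1: a = [50, 46, 12]
After line 2 (b = a is an alias, same object): a = [50, 46, 12], b = [50, 46, 12]
After line 3 (b.append mutates the shared list): a = [50, 46, 12, 90], b = [50, 46, 12, 90]

[50, 46, 12, 90]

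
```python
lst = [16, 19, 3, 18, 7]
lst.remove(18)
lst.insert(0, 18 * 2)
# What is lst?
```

After line 1: lst = [16, 19, 3, 18, 7]
After line 2 (remove first 18): lst = [16, 19, 3, 7]
After line 3 (insert 36 at index 0): lst = [36, 16, 19, 3, 7]

[36, 16, 19, 3, 7]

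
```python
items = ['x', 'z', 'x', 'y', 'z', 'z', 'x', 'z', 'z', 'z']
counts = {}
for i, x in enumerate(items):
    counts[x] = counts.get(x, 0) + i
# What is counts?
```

Initial: counts = {}, items = ['x', 'z', 'x', 'y', 'z', 'z', 'x', 'z', 'z', 'z']
i=0, x='x': counts = {'x': 0}
i=1, x='z': counts = {'x': 0, 'z': 1}
i=2, x='x': counts = {'x': 2, 'z': 1}
i=3, x='y': counts = {'x': 2, 'z': 1, 'y': 3}
i=4, x='z': counts = {'x': 2, 'z': 5, 'y': 3}
i=5, x='z': counts = {'x': 2, 'z': 10, 'y': 3}
i=6, x='x': counts = {'x': 8, 'z': 10, 'y': 3}
i=7, x='z': counts = {'x': 8, 'z': 17, 'y': 3}
i=8, x='z': counts = {'x': 8, 'z': 25, 'y': 3}
i=9, x='z': counts = {'x': 8, 'z': 34, 'y': 3}

{'x': 8, 'z': 34, 'y': 3}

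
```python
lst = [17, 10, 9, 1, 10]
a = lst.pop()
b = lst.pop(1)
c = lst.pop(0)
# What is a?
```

After line 1: lst = [17, 10, 9, 1, 10]
After line 2 (pop() -> a = 10): lst = [17, 10, 9, 1]
After line 3 (pop(1) -> b = 10): lst = [17, 9, 1]
After line 4 (pop(0) -> c = 17): lst = [9, 1]

10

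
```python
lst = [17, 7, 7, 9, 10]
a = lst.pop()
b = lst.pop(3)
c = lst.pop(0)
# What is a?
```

After line 1: lst = [17, 7, 7, 9, 10]
After line 2 (pop() -> a = 10): lst = [17, 7, 7, 9]
After line 3 (pop(3) -> b = 9): lst = [17, 7, 7]
After line 4 (pop(0) -> c = 17): lst = [7, 7]

10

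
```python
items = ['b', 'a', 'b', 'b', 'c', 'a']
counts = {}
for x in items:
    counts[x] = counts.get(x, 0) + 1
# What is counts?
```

Initial: counts = {}, items = ['b', 'a', 'b', 'b', 'c', 'a']
See 'b': counts = {'b': 1}
See 'a': counts = {'b': 1, 'a': 1}
See 'b': counts = {'b': 2, 'a': 1}
See 'b': counts = {'b': 3, 'a': 1}
See 'c': counts = {'b': 3, 'a': 1, 'c': 1}
See 'a': counts = {'b': 3, 'a': 2, 'c': 1}

{'b': 3, 'a': 2, 'c': 1}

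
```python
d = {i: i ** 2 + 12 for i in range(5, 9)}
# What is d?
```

{5: 37, 6: 48, 7: 61, 8: 76}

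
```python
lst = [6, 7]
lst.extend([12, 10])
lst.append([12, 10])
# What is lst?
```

After line 1: lst = [6, 7]
After line 2 (extend unpacks [12, 10]): lst = [6, 7, 12, 10]
After line 3 (append adds [12, 10] as single element): lst = [6, 7, 12, 10, [12, 10]]

[6, 7, 12, 10, [12, 10]]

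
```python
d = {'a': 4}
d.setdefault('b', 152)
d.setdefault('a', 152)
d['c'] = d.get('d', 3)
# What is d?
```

After line 1: d = {'a': 4}
After line 2 (setdefault adds 'b'=152): d = {'a': 4, 'b': 152}
After line 3 (setdefault 'a' no-op, already exists): d = {'a': 4, 'b': 152}
After line 4 (get('d', 3) returns default since 'd' not in d): d = {'a': 4, 'b': 152, 'c': 3}

{'a': 4, 'b': 152, 'c': 3}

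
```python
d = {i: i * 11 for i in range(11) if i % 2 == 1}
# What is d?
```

{1: 11, 3: 33, 5: 55, 7: 77, 9: 99}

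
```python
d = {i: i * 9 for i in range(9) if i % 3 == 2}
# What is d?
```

{2: 18, 5: 45, 8: 72}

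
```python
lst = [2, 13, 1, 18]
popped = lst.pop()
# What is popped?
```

18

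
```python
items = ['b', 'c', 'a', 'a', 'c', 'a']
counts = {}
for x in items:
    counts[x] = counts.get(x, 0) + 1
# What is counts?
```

Initial: counts = {}, items = ['b', 'c', 'a', 'a', 'c', 'a']
See 'b': counts = {'b': 1}
See 'c': counts = {'b': 1, 'c': 1}
See 'a': counts = {'b': 1, 'c': 1, 'a': 1}
See 'a': counts = {'b': 1, 'c': 1, 'a': 2}
See 'c': counts = {'b': 1, 'c': 2, 'a': 2}
See 'a': counts = {'b': 1, 'c': 2, 'a': 3}

{'b': 1, 'c': 2, 'a': 3}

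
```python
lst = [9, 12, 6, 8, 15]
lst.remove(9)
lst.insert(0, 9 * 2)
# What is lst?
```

After line 1: lst = [9, 12, 6, 8, 15]
After line 2 (remove first 9): lst = [12, 6, 8, 15]
After line 3 (insert 18 at index 0): lst = [18, 12, 6, 8, 15]

[18, 12, 6, 8, 15]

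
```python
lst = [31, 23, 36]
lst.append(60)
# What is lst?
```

[31, 23, 36, 60]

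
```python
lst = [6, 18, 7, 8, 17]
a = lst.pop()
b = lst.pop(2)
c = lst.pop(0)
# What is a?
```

After line 1: lst = [6, 18, 7, 8, 17]
After line 2 (pop() -> a = 17): lst = [6, 18, 7, 8]
After line 3 (pop(2) -> b = 7): lst = [6, 18, 8]
After line 4 (pop(0) -> c = 6): lst = [18, 8]

17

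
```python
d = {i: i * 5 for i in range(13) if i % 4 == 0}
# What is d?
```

{0: 0, 4: 20, 8: 40, 12: 60}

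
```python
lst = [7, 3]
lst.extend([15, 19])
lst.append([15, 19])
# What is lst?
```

After line 1: lst = [7, 3]
After line 2 (extend unpacks [15, 19]): lst = [7, 3, 15, 19]
After line 3 (append adds [15, 19] as single element): lst = [7, 3, 15, 19, [15, 19]]

[7, 3, 15, 19, [15, 19]]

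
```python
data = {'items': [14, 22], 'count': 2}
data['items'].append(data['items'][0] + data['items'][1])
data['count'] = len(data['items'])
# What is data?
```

After line 1: data = {'items': [14, 22], 'count': 2}
After line 2 (append 14 + 22 = 36): data = {'items': [14, 22, 36], 'count': 2}
After line 3 (count = len(items) = 3): data = {'items': [14, 22, 36], 'count': 3}

{'items': [14, 22, 36], 'count': 3}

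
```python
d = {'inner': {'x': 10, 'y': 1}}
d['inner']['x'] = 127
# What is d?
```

After line 1: d = {'inner': {'x': 10, 'y': 1}}
After line 2 (inner x overwritten): d = {'inner': {'x': 127, 'y': 1}}

{'inner': {'x': 127, 'y': 1}}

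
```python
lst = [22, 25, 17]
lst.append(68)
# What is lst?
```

[22, 25, 17, 68]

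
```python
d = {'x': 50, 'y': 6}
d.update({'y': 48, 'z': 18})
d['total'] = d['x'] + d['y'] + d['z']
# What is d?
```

After line 1: d = {'x': 50, 'y': 6}
After line 2 (y overwritten, z added): d = {'x': 50, 'y': 48, 'z': 18}
After line 3 (total = 50 + 48 + 18 = 116): d = {'x': 50, 'y': 48, 'z': 18, 'total': 116}

{'x': 50, 'y': 48, 'z': 18, 'total': 116}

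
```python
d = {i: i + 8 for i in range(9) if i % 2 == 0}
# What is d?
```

{0: 8, 2: 10, 4: 12, 6: 14, 8: 16}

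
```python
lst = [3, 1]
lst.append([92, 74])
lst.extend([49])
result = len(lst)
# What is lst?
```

After line 1: lst = [3, 1]
After line 2 (append adds [92, 74] as single element): lst = [3, 1, [92, 74]]
After line 3 (extend unpacks [49], adds 49): lst = [3, 1, [92, 74], 49]
After line 4: result = len(lst) = 4

[3, 1, [92, 74], 49]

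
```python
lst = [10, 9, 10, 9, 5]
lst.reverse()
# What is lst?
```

[5, 9, 10, 9, 10]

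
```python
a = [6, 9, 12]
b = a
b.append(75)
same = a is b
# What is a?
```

After line 1: a = [6, 9, 12]
After line 2 (b = a is an alias, same object): a = [6, 9, 12], b = [6, 9, 12]
After line 3 (b.append mutates the shared list): a = [6, 9, 12, 75], b = [6, 9, 12, 75]
After line 4 (same = a is b; same object -> True): same = True

[6, 9, 12, 75]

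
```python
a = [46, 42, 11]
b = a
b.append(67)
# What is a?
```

After line 1: a = [46, 42, 11]
After line 2 (b = a is an alias, same object): a = [46, 42, 11], b = [46, 42, 11]
After line 3 (b.append mutates the shared list): a = [46, 42, 11, 67], b = [46, 42, 11, 67]

[46, 42, 11, 67]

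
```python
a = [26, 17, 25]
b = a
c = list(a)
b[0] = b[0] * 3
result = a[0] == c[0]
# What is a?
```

After line 1: a = [26, 17, 25]
After line 2 (b = a, alias): a = [26, 17, 25], b = [26, 17, 25]
After line 3 (c = list(a) is a copy, new object): c = [26, 17, 25]
After line 4 (b[0] = 26 * 3 = 78; mutates shared a/b): a = b = [78, 17, 25], c = [26, 17, 25]
After line 5 (a[0] = 78, c[0] = 26; result = False)

[78, 17, 25]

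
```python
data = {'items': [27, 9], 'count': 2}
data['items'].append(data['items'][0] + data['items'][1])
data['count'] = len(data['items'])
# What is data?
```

After line 1: data = {'items': [27, 9], 'count': 2}
After line 2 (append 27 + 9 = 36): data = {'items': [27, 9, 36], 'count': 2}
After line 3 (count = len(items) = 3): data = {'items': [27, 9, 36], 'count': 3}

{'items': [27, 9, 36], 'count': 3}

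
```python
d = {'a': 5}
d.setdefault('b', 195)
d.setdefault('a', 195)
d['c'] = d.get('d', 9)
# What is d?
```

After line 1: d = {'a': 5}
After line 2 (setdefault adds 'b'=195): d = {'a': 5, 'b': 195}
After line 3 (setdefault 'a' no-op, already exists): d = {'a': 5, 'b': 195}
After line 4 (get('d', 9) returns default since 'd' not in d): d = {'a': 5, 'b': 195, 'c': 9}

{'a': 5, 'b': 195, 'c': 9}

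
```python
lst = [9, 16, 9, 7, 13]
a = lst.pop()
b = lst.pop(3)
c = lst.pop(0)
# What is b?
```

After line 1: lst = [9, 16, 9, 7, 13]
After line 2 (pop() -> a = 13): lst = [9, 16, 9, 7]
After line 3 (pop(3) -> b = 7): lst = [9, 16, 9]
After line 4 (pop(0) -> c = 9): lst = [16, 9]

7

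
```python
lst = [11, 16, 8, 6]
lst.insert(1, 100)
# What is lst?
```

[11, 100, 16, 8, 6]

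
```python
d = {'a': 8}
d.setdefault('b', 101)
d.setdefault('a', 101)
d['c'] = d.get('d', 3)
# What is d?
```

After line 1: d = {'a': 8}
After line 2 (setdefault adds 'b'=101): d = {'a': 8, 'b': 101}
After line 3 (setdefault 'a' no-op, already exists): d = {'a': 8, 'b': 101}
After line 4 (get('d', 3) returns default since 'd' not in d): d = {'a': 8, 'b': 101, 'c': 3}

{'a': 8, 'b': 101, 'c': 3}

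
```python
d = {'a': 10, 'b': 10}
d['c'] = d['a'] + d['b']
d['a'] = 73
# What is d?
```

After line 1: d = {'a': 10, 'b': 10}
After line 2 (d['c'] = 10 + 10): d = {'a': 10, 'b': 10, 'c': 20}
After line 3: d = {'a': 73, 'b': 10, 'c': 20}

{'a': 73, 'b': 10, 'c': 20}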